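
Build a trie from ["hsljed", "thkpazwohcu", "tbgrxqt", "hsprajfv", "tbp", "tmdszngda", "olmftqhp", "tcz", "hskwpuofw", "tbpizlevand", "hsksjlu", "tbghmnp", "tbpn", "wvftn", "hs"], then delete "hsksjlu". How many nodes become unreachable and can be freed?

4

Walk "hsksjlu" from the leaf back toward the root, removing each node that no remaining word uses.
The suffix "sjlu" (4 nodes) is used only by "hsksjlu"; the node for "hsk" still has the child "w", so pruning stops there.
Nodes removed: 4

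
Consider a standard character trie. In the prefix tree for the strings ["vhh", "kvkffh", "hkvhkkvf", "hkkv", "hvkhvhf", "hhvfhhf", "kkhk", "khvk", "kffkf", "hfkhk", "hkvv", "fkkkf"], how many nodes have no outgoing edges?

12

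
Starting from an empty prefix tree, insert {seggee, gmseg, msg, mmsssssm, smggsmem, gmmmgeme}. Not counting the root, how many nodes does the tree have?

Insert word by word; a character creates a node only if that edge doesn't already exist:
  "seggee" → 6 new (s, e, g, g, e, e)
  "gmseg" → 5 new (g, m, s, e, g)
  "msg" → 3 new (m, s, g)
  "mmsssssm" → prefix "m" already present; 7 new (m, s, s, s, s, s, m)
  "smggsmem" → prefix "s" already present; 7 new (m, g, g, s, m, e, m)
  "gmmmgeme" → prefix "gm" already present; 6 new (m, m, g, e, m, e)
Total nodes = 6 + 5 + 3 + 7 + 7 + 6 = 34

34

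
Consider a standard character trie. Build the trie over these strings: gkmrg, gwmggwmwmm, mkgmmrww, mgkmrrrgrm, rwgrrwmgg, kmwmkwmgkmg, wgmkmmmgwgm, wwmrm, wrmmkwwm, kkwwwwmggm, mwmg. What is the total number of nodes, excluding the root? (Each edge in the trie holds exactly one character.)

Trace insertions, counting only characters that open a new branch:
  "gkmrg" → 5 new (g, k, m, r, g)
  "gwmggwmwmm" → prefix "g" already present; 9 new (w, m, g, g, w, m, w, m, m)
  "mkgmmrww" → 8 new (m, k, g, m, m, r, w, w)
  "mgkmrrrgrm" → prefix "m" already present; 9 new (g, k, m, r, r, r, g, r, m)
  "rwgrrwmgg" → 9 new (r, w, g, r, r, w, m, g, g)
  "kmwmkwmgkmg" → 11 new (k, m, w, m, k, w, m, g, k, m, g)
  "wgmkmmmgwgm" → 11 new (w, g, m, k, m, m, m, g, w, g, m)
  "wwmrm" → prefix "w" already present; 4 new (w, m, r, m)
  "wrmmkwwm" → prefix "w" already present; 7 new (r, m, m, k, w, w, m)
  "kkwwwwmggm" → prefix "k" already present; 9 new (k, w, w, w, w, m, g, g, m)
  "mwmg" → prefix "m" already present; 3 new (w, m, g)
Total nodes = 5 + 9 + 8 + 9 + 9 + 11 + 11 + 4 + 7 + 9 + 3 = 85

85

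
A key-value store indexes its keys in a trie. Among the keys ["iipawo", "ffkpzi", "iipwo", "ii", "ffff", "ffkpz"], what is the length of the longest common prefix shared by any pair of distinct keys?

5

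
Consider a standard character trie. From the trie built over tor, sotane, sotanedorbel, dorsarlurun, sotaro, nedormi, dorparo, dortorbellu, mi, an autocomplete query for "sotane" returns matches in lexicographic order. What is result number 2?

sotanedorbel

DFS of the "sotane" subtree visits, in order: "sotane", "sotanedorbel"
Position 2: sotanedorbel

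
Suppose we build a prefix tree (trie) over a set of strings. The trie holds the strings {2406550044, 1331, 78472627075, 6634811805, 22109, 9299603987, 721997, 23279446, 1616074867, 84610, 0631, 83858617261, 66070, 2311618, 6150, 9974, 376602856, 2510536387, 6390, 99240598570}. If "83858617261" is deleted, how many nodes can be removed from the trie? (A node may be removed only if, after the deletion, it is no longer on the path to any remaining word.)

10

After clearing the end-marker at "83858617261", prune upward until reaching a node still needed by another word.
The suffix "3858617261" (10 nodes) is used only by "83858617261"; the node for "8" still has the child "4", so pruning stops there.
Nodes removed: 10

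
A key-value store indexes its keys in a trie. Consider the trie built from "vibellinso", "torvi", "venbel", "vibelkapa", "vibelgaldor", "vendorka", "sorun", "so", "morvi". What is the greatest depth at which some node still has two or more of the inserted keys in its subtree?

5

Look for the deepest trie node that still has at least two words in its subtree.
"vibelgaldor" and "vibelkapa" agree on "vibel" (5 characters) before diverging; nothing deeper is shared.
Longest shared-prefix length: 5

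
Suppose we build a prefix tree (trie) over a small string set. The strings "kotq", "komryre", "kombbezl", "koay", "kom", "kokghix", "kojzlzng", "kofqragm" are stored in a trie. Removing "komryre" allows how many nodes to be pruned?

A node on "komryre"'s path can go only if nothing else ends at it or branches off below it.
The suffix "ryre" (4 nodes) is used only by "komryre"; the node for "kom" still has the child "b", so pruning stops there.
Nodes removed: 4

4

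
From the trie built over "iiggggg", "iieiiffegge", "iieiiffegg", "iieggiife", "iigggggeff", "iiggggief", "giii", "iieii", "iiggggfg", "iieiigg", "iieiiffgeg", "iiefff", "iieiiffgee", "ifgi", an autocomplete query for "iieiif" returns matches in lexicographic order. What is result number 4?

DFS of the "iieiif" subtree visits, in order: "iieiiffegg", "iieiiffegge", "iieiiffgee", "iieiiffgeg"
The 4th is iieiiffgeg.

iieiiffgeg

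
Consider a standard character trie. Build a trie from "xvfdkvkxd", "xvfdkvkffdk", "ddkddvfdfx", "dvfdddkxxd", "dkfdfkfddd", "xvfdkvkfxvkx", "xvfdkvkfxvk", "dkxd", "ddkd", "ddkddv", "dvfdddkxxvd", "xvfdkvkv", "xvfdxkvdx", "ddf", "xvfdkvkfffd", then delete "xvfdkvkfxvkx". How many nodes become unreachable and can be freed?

A node on "xvfdkvkfxvkx"'s path can go only if nothing else ends at it or branches off below it.
The suffix "x" (1 node) is used only by "xvfdkvkfxvkx"; "xvfdkvkfxvk" is itself a stored word, so pruning stops there.
Nodes removed: 1

1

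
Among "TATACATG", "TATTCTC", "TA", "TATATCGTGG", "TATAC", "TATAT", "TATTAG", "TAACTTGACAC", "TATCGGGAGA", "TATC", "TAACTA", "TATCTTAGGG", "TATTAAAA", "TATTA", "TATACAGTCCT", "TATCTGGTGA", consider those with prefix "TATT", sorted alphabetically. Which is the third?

DFS of the "TATT" subtree visits, in order: "TATTA", "TATTAAAA", "TATTAG", "TATTCTC"
The 3rd is TATTAG.

TATTAG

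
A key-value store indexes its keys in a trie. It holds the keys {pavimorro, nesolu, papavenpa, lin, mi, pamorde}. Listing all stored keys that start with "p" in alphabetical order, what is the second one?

DFS of the "p" subtree visits, in order: "pamorde", "papavenpa", "pavimorro"
Position 2: papavenpa

papavenpa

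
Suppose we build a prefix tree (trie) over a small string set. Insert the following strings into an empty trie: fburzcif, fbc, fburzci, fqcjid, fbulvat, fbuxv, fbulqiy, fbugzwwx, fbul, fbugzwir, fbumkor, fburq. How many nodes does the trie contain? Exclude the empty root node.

35

For each word, the new-node count is its length minus the longest prefix already in the trie:
  "fburzcif" → 8 new (f, b, u, r, z, c, i, f)
  "fbc" → prefix "fb" already present; 1 new (c)
  "fburzci" → prefix "fburzci" already present; 0 new (none)
  "fqcjid" → prefix "f" already present; 5 new (q, c, j, i, d)
  "fbulvat" → prefix "fbu" already present; 4 new (l, v, a, t)
  "fbuxv" → prefix "fbu" already present; 2 new (x, v)
  "fbulqiy" → prefix "fbul" already present; 3 new (q, i, y)
  "fbugzwwx" → prefix "fbu" already present; 5 new (g, z, w, w, x)
  "fbul" → prefix "fbul" already present; 0 new (none)
  "fbugzwir" → prefix "fbugzw" already present; 2 new (i, r)
  "fbumkor" → prefix "fbu" already present; 4 new (m, k, o, r)
  "fburq" → prefix "fbur" already present; 1 new (q)
Total nodes = 8 + 1 + 0 + 5 + 4 + 2 + 3 + 5 + 0 + 2 + 4 + 1 = 35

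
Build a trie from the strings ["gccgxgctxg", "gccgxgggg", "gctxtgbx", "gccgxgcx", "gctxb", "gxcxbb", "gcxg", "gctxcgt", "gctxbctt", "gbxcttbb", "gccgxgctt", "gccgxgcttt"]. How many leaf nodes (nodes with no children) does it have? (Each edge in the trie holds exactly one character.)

Leaves are exactly the stored words that no other stored word extends.
Those words: "gbxcttbb", "gccgxgcttt", "gccgxgctxg", "gccgxgcx", "gccgxgggg", "gctxbctt", "gctxcgt", "gctxtgbx", "gcxg", "gxcxbb"
Leaf count: 10

10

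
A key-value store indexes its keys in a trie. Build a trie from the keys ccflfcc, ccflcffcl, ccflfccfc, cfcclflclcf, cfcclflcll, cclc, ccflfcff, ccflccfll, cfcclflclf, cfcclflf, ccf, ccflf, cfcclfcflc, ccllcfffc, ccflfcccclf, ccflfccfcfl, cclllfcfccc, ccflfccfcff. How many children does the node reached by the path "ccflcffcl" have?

The children of the "ccflcffcl" node are the distinct next characters among strings starting with "ccflcffcl".
No stored string extends past "ccflcffcl".
That node has 0 child edges.

0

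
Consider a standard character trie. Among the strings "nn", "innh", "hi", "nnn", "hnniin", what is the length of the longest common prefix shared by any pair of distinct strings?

Equivalently: take the maximum, over all pairs, of their longest common prefix length.
e.g. "nn" and "nnn" share the prefix "nn" of length 2; no pair shares a longer one.
Longest shared-prefix length: 2

2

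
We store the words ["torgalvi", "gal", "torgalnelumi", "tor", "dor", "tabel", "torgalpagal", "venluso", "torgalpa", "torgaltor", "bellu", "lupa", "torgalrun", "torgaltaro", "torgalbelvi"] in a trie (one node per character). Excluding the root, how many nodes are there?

For each word, the new-node count is its length minus the longest prefix already in the trie:
  "torgalvi" → 8 new (t, o, r, g, a, l, v, i)
  "gal" → 3 new (g, a, l)
  "torgalnelumi" → prefix "torgal" already present; 6 new (n, e, l, u, m, i)
  "tor" → prefix "tor" already present; 0 new (none)
  "dor" → 3 new (d, o, r)
  "tabel" → prefix "t" already present; 4 new (a, b, e, l)
  "torgalpagal" → prefix "torgal" already present; 5 new (p, a, g, a, l)
  "venluso" → 7 new (v, e, n, l, u, s, o)
  "torgalpa" → prefix "torgalpa" already present; 0 new (none)
  "torgaltor" → prefix "torgal" already present; 3 new (t, o, r)
  "bellu" → 5 new (b, e, l, l, u)
  "lupa" → 4 new (l, u, p, a)
  "torgalrun" → prefix "torgal" already present; 3 new (r, u, n)
  "torgaltaro" → prefix "torgalt" already present; 3 new (a, r, o)
  "torgalbelvi" → prefix "torgal" already present; 5 new (b, e, l, v, i)
Total nodes = 8 + 3 + 6 + 0 + 3 + 4 + 5 + 7 + 0 + 3 + 5 + 4 + 3 + 3 + 5 = 59

59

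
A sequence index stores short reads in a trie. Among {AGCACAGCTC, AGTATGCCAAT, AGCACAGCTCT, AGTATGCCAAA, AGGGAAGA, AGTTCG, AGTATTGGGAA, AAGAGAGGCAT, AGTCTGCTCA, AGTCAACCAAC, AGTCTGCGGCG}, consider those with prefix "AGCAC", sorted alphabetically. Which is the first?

AGCACAGCTC

Filter for "AGCAC…" and sort: "AGCACAGCTC", "AGCACAGCTCT"
The 1st is AGCACAGCTC.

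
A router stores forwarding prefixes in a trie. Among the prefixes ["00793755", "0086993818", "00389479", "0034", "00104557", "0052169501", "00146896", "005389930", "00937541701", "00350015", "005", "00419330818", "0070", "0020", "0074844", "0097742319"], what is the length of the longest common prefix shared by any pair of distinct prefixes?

Look for the deepest trie node that still has at least two words in its subtree.
"00104557" and "00146896" agree on "001" (3 characters) before diverging; nothing deeper is shared.
Longest shared-prefix length: 3

3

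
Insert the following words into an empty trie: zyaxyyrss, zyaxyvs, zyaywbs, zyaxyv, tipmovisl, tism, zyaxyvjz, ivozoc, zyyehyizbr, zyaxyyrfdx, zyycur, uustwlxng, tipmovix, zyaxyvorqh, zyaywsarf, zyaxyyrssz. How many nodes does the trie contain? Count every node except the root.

For each word, the new-node count is its length minus the longest prefix already in the trie:
  "zyaxyyrss" → 9 new (z, y, a, x, y, y, r, s, s)
  "zyaxyvs" → prefix "zyaxy" already present; 2 new (v, s)
  "zyaywbs" → prefix "zya" already present; 4 new (y, w, b, s)
  "zyaxyv" → prefix "zyaxyv" already present; 0 new (none)
  "tipmovisl" → 9 new (t, i, p, m, o, v, i, s, l)
  "tism" → prefix "ti" already present; 2 new (s, m)
  "zyaxyvjz" → prefix "zyaxyv" already present; 2 new (j, z)
  "ivozoc" → 6 new (i, v, o, z, o, c)
  "zyyehyizbr" → prefix "zy" already present; 8 new (y, e, h, y, i, z, b, r)
  "zyaxyyrfdx" → prefix "zyaxyyr" already present; 3 new (f, d, x)
  "zyycur" → prefix "zyy" already present; 3 new (c, u, r)
  "uustwlxng" → 9 new (u, u, s, t, w, l, x, n, g)
  "tipmovix" → prefix "tipmovi" already present; 1 new (x)
  "zyaxyvorqh" → prefix "zyaxyv" already present; 4 new (o, r, q, h)
  "zyaywsarf" → prefix "zyayw" already present; 4 new (s, a, r, f)
  "zyaxyyrssz" → prefix "zyaxyyrss" already present; 1 new (z)
Total nodes = 9 + 2 + 4 + 0 + 9 + 2 + 2 + 6 + 8 + 3 + 3 + 9 + 1 + 4 + 4 + 1 = 67

67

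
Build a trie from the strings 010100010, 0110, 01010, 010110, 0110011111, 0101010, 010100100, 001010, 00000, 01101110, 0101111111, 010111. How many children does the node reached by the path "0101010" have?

0

Follow the path "0101010" to its node, then look at its outgoing edges.
No stored string extends past "0101010".
That node has 0 child edges.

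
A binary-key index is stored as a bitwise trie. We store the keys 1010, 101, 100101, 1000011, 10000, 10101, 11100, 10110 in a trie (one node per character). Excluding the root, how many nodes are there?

19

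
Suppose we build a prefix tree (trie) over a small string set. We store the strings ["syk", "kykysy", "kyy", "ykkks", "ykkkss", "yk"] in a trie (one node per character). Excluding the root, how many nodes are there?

16

For each word, the new-node count is its length minus the longest prefix already in the trie:
  "syk" → 3 new (s, y, k)
  "kykysy" → 6 new (k, y, k, y, s, y)
  "kyy" → prefix "ky" already present; 1 new (y)
  "ykkks" → 5 new (y, k, k, k, s)
  "ykkkss" → prefix "ykkks" already present; 1 new (s)
  "yk" → prefix "yk" already present; 0 new (none)
Total nodes = 3 + 6 + 1 + 5 + 1 + 0 = 16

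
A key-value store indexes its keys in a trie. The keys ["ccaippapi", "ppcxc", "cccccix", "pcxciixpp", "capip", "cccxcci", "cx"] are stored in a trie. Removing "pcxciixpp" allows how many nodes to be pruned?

8

A node on "pcxciixpp"'s path can go only if nothing else ends at it or branches off below it.
The suffix "cxciixpp" (8 nodes) is used only by "pcxciixpp"; the node for "p" still has the child "p", so pruning stops there.
Nodes removed: 8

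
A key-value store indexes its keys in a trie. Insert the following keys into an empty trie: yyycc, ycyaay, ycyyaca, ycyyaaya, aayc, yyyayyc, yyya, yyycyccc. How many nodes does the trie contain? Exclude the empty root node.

29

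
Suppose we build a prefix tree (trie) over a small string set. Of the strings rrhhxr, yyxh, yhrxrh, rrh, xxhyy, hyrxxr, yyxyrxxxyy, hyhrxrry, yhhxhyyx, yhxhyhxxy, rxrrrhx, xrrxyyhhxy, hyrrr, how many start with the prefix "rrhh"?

1

Traverse to the node for "rrhh", then collect every word in that subtree.
Matches: "rrhhxr"
Count: 1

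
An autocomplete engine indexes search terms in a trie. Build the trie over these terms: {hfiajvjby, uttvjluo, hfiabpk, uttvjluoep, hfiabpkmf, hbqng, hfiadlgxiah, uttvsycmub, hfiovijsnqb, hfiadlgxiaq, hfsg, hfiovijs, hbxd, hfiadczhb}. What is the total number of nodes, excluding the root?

Insert word by word; a character creates a node only if that edge doesn't already exist:
  "hfiajvjby" → 9 new (h, f, i, a, j, v, j, b, y)
  "uttvjluo" → 8 new (u, t, t, v, j, l, u, o)
  "hfiabpk" → prefix "hfia" already present; 3 new (b, p, k)
  "uttvjluoep" → prefix "uttvjluo" already present; 2 new (e, p)
  "hfiabpkmf" → prefix "hfiabpk" already present; 2 new (m, f)
  "hbqng" → prefix "h" already present; 4 new (b, q, n, g)
  "hfiadlgxiah" → prefix "hfia" already present; 7 new (d, l, g, x, i, a, h)
  "uttvsycmub" → prefix "uttv" already present; 6 new (s, y, c, m, u, b)
  "hfiovijsnqb" → prefix "hfi" already present; 8 new (o, v, i, j, s, n, q, b)
  "hfiadlgxiaq" → prefix "hfiadlgxia" already present; 1 new (q)
  "hfsg" → prefix "hf" already present; 2 new (s, g)
  "hfiovijs" → prefix "hfiovijs" already present; 0 new (none)
  "hbxd" → prefix "hb" already present; 2 new (x, d)
  "hfiadczhb" → prefix "hfiad" already present; 4 new (c, z, h, b)
Total nodes = 9 + 8 + 3 + 2 + 2 + 4 + 7 + 6 + 8 + 1 + 2 + 0 + 2 + 4 = 58

58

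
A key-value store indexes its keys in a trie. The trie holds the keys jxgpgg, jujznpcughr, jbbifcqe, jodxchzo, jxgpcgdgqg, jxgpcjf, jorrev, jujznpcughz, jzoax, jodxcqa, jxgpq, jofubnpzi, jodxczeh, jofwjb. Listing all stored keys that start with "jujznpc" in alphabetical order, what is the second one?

DFS of the "jujznpc" subtree visits, in order: "jujznpcughr", "jujznpcughz"
Position 2: jujznpcughz

jujznpcughz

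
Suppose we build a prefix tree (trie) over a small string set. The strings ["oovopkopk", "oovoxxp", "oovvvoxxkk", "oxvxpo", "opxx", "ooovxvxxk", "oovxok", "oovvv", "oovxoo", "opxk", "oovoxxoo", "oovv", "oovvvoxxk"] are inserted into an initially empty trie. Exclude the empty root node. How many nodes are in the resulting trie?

For each word, the new-node count is its length minus the longest prefix already in the trie:
  "oovopkopk" → 9 new (o, o, v, o, p, k, o, p, k)
  "oovoxxp" → prefix "oovo" already present; 3 new (x, x, p)
  "oovvvoxxkk" → prefix "oov" already present; 7 new (v, v, o, x, x, k, k)
  "oxvxpo" → prefix "o" already present; 5 new (x, v, x, p, o)
  "opxx" → prefix "o" already present; 3 new (p, x, x)
  "ooovxvxxk" → prefix "oo" already present; 7 new (o, v, x, v, x, x, k)
  "oovxok" → prefix "oov" already present; 3 new (x, o, k)
  "oovvv" → prefix "oovvv" already present; 0 new (none)
  "oovxoo" → prefix "oovxo" already present; 1 new (o)
  "opxk" → prefix "opx" already present; 1 new (k)
  "oovoxxoo" → prefix "oovoxx" already present; 2 new (o, o)
  "oovv" → prefix "oovv" already present; 0 new (none)
  "oovvvoxxk" → prefix "oovvvoxxk" already present; 0 new (none)
Total nodes = 9 + 3 + 7 + 5 + 3 + 7 + 3 + 0 + 1 + 1 + 2 + 0 + 0 = 41

41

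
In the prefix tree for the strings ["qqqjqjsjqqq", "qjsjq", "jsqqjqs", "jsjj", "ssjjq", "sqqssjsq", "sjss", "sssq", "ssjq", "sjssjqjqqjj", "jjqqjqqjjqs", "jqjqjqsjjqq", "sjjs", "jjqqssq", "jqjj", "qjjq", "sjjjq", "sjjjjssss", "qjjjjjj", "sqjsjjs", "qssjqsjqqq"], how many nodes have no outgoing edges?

20

Leaves are exactly the stored words that no other stored word extends.
Those words: "jjqqjqqjjqs", "jjqqssq", "jqjj", "jqjqjqsjjqq", "jsjj", "jsqqjqs", "qjjjjjj", "qjjq", "qjsjq", "qqqjqjsjqqq", "qssjqsjqqq", "sjjjjssss", "sjjjq", "sjjs", "sjssjqjqqjj", "sqjsjjs", "sqqssjsq", "ssjjq", "ssjq", "sssq"
Leaf count: 20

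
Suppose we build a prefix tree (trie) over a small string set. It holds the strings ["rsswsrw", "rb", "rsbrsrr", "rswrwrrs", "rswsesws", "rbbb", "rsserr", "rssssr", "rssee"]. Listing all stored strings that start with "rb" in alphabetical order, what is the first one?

rb

Filter for "rb…" and sort: "rb", "rbbb"
Position 1: rb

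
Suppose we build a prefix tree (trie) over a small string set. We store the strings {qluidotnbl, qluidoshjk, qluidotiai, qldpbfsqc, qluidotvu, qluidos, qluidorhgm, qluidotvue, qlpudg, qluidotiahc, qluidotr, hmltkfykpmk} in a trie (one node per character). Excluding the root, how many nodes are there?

49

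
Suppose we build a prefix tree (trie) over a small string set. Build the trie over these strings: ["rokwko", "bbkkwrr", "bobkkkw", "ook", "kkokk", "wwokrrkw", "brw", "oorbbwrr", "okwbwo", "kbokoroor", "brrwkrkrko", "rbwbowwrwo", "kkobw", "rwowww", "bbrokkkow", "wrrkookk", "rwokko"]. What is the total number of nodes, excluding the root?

For each word, the new-node count is its length minus the longest prefix already in the trie:
  "rokwko" → 6 new (r, o, k, w, k, o)
  "bbkkwrr" → 7 new (b, b, k, k, w, r, r)
  "bobkkkw" → prefix "b" already present; 6 new (o, b, k, k, k, w)
  "ook" → 3 new (o, o, k)
  "kkokk" → 5 new (k, k, o, k, k)
  "wwokrrkw" → 8 new (w, w, o, k, r, r, k, w)
  "brw" → prefix "b" already present; 2 new (r, w)
  "oorbbwrr" → prefix "oo" already present; 6 new (r, b, b, w, r, r)
  "okwbwo" → prefix "o" already present; 5 new (k, w, b, w, o)
  "kbokoroor" → prefix "k" already present; 8 new (b, o, k, o, r, o, o, r)
  "brrwkrkrko" → prefix "br" already present; 8 new (r, w, k, r, k, r, k, o)
  "rbwbowwrwo" → prefix "r" already present; 9 new (b, w, b, o, w, w, r, w, o)
  "kkobw" → prefix "kko" already present; 2 new (b, w)
  "rwowww" → prefix "r" already present; 5 new (w, o, w, w, w)
  "bbrokkkow" → prefix "bb" already present; 7 new (r, o, k, k, k, o, w)
  "wrrkookk" → prefix "w" already present; 7 new (r, r, k, o, o, k, k)
  "rwokko" → prefix "rwo" already present; 3 new (k, k, o)
Total nodes = 6 + 7 + 6 + 3 + 5 + 8 + 2 + 6 + 5 + 8 + 8 + 9 + 2 + 5 + 7 + 7 + 3 = 97

97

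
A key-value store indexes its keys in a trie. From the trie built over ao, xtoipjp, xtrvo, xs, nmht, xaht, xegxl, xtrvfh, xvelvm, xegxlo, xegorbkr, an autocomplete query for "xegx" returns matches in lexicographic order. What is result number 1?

xegxl

Filter for "xegx…" and sort: "xegxl", "xegxlo"
Position 1: xegxl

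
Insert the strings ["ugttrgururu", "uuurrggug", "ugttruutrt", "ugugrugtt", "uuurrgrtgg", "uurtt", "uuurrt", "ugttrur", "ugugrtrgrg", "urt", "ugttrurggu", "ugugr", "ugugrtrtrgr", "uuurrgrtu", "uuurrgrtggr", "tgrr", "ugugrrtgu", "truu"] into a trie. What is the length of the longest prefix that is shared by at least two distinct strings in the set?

10

Equivalently: take the maximum, over all pairs, of their longest common prefix length.
e.g. "uuurrgrtgg" and "uuurrgrtggr" share the prefix "uuurrgrtgg" of length 10; no pair shares a longer one.
Longest shared-prefix length: 10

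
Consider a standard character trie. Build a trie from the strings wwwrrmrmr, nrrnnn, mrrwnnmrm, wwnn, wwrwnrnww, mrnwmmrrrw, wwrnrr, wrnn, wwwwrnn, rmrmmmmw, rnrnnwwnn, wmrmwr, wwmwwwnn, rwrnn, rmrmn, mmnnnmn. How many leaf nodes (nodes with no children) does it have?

16

A leaf is a node with no children — equivalently, the end of a word that is not a proper prefix of any other stored word.
Those words: "mmnnnmn", "mrnwmmrrrw", "mrrwnnmrm", "nrrnnn", "rmrmmmmw", "rmrmn", "rnrnnwwnn", "rwrnn", "wmrmwr", "wrnn", "wwmwwwnn", "wwnn", "wwrnrr", "wwrwnrnww", "wwwrrmrmr", "wwwwrnn"
Leaf count: 16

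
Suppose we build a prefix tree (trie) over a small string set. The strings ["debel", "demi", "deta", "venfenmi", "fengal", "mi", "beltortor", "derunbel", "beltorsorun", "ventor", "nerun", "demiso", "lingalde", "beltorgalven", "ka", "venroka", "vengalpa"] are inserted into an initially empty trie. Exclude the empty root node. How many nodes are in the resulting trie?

80

Trace insertions, counting only characters that open a new branch:
  "debel" → 5 new (d, e, b, e, l)
  "demi" → prefix "de" already present; 2 new (m, i)
  "deta" → prefix "de" already present; 2 new (t, a)
  "venfenmi" → 8 new (v, e, n, f, e, n, m, i)
  "fengal" → 6 new (f, e, n, g, a, l)
  "mi" → 2 new (m, i)
  "beltortor" → 9 new (b, e, l, t, o, r, t, o, r)
  "derunbel" → prefix "de" already present; 6 new (r, u, n, b, e, l)
  "beltorsorun" → prefix "beltor" already present; 5 new (s, o, r, u, n)
  "ventor" → prefix "ven" already present; 3 new (t, o, r)
  "nerun" → 5 new (n, e, r, u, n)
  "demiso" → prefix "demi" already present; 2 new (s, o)
  "lingalde" → 8 new (l, i, n, g, a, l, d, e)
  "beltorgalven" → prefix "beltor" already present; 6 new (g, a, l, v, e, n)
  "ka" → 2 new (k, a)
  "venroka" → prefix "ven" already present; 4 new (r, o, k, a)
  "vengalpa" → prefix "ven" already present; 5 new (g, a, l, p, a)
Total nodes = 5 + 2 + 2 + 8 + 6 + 2 + 9 + 6 + 5 + 3 + 5 + 2 + 8 + 6 + 2 + 4 + 5 = 80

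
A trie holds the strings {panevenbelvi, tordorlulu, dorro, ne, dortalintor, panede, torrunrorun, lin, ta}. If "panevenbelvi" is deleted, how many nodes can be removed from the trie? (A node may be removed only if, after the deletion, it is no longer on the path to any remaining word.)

After clearing the end-marker at "panevenbelvi", prune upward until reaching a node still needed by another word.
The suffix "venbelvi" (8 nodes) is used only by "panevenbelvi"; the node for "pane" still has the child "d", so pruning stops there.
Nodes removed: 8

8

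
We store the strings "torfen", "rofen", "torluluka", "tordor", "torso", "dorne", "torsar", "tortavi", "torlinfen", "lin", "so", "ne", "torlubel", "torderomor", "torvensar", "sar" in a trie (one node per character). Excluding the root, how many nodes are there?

Count nodes per top-level branch (shared prefixes stored once):
  'd'-branch (dorne): 5 nodes
  'l'-branch (lin): 3 nodes
  'n'-branch (ne): 2 nodes
  'r'-branch (rofen): 5 nodes
  's'-branch (sar, so): 4 nodes
  't'-branch (torderomor, tordor, torfen, torlinfen, torlubel, torluluka, torsar, torso, tortavi, torvensar): 43 nodes
Sum: 62

62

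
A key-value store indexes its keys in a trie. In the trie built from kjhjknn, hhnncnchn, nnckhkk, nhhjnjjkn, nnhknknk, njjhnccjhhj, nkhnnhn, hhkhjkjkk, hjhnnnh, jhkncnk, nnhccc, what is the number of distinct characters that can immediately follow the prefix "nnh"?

2

Follow the path "nnh" to its node, then look at its outgoing edges.
Characters that immediately follow "nnh" among the stored strings: {c, k}.
That node has 2 child edges.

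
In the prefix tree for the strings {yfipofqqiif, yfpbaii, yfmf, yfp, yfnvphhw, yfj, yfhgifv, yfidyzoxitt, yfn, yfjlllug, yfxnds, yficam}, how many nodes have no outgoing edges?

9

Leaves are exactly the stored words that no other stored word extends.
Those words: "yfhgifv", "yficam", "yfidyzoxitt", "yfipofqqiif", "yfjlllug", "yfmf", "yfnvphhw", "yfpbaii", "yfxnds"
Leaf count: 9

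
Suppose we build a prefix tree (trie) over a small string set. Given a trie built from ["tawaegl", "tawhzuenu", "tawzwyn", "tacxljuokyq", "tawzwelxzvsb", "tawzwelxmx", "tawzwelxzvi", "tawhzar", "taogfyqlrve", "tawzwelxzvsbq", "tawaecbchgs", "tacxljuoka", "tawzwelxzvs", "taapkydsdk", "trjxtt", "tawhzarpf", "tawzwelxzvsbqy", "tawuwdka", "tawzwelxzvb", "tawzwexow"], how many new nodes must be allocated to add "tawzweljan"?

3

"tawzwel" is already a path in the trie; the remaining "jan" must be added.
So 10 − 7 = 3 new nodes.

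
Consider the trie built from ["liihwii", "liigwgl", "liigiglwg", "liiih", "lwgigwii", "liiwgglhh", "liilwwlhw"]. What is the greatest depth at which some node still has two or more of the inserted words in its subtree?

Look for the deepest trie node that still has at least two words in its subtree.
e.g. "liigiglwg" and "liigwgl" share the prefix "liig" of length 4; no pair shares a longer one.
Longest shared-prefix length: 4

4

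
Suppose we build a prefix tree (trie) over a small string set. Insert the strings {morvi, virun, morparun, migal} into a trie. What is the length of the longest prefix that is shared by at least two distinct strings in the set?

The deepest shared node is where two words last agree before diverging.
e.g. "morparun" and "morvi" share the prefix "mor" of length 3; no pair shares a longer one.
Longest shared-prefix length: 3

3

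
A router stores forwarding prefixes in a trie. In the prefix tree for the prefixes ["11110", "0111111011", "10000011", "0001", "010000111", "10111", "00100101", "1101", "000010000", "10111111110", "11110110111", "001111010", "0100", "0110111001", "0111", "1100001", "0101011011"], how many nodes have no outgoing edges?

Leaves are exactly the stored words that no other stored word extends.
Those words: "000010000", "0001", "00100101", "001111010", "010000111", "0101011011", "0110111001", "0111111011", "10000011", "10111111110", "1100001", "1101", "11110110111"
Leaf count: 13

13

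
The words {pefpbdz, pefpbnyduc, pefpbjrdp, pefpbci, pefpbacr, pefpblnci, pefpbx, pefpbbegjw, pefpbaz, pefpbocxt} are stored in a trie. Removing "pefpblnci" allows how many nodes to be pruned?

A node on "pefpblnci"'s path can go only if nothing else ends at it or branches off below it.
The suffix "lnci" (4 nodes) is used only by "pefpblnci"; the node for "pefpb" still has the child "d", so pruning stops there.
Nodes removed: 4

4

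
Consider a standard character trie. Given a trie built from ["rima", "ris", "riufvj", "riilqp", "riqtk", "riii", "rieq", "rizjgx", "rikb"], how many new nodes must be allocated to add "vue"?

"vue" shares no prefix with any stored word, so all 3 characters open new nodes.
3 − 0 = 3 new nodes.

3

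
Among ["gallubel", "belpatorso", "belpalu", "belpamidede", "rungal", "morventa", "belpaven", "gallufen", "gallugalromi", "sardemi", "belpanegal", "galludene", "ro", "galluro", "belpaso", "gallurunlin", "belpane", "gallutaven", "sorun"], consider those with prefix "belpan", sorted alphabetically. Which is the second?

belpanegal

Words with prefix "belpan", in lexicographic order: "belpane", "belpanegal"
The 2nd is belpanegal.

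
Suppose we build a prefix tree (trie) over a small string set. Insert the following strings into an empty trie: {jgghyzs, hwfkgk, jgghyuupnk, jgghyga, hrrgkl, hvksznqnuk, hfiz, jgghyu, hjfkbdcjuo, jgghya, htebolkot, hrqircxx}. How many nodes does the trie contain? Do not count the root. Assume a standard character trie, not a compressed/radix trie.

Insert word by word; a character creates a node only if that edge doesn't already exist:
  "jgghyzs" → 7 new (j, g, g, h, y, z, s)
  "hwfkgk" → 6 new (h, w, f, k, g, k)
  "jgghyuupnk" → prefix "jgghy" already present; 5 new (u, u, p, n, k)
  "jgghyga" → prefix "jgghy" already present; 2 new (g, a)
  "hrrgkl" → prefix "h" already present; 5 new (r, r, g, k, l)
  "hvksznqnuk" → prefix "h" already present; 9 new (v, k, s, z, n, q, n, u, k)
  "hfiz" → prefix "h" already present; 3 new (f, i, z)
  "jgghyu" → prefix "jgghyu" already present; 0 new (none)
  "hjfkbdcjuo" → prefix "h" already present; 9 new (j, f, k, b, d, c, j, u, o)
  "jgghya" → prefix "jgghy" already present; 1 new (a)
  "htebolkot" → prefix "h" already present; 8 new (t, e, b, o, l, k, o, t)
  "hrqircxx" → prefix "hr" already present; 6 new (q, i, r, c, x, x)
Total nodes = 7 + 6 + 5 + 2 + 5 + 9 + 3 + 0 + 9 + 1 + 8 + 6 = 61

61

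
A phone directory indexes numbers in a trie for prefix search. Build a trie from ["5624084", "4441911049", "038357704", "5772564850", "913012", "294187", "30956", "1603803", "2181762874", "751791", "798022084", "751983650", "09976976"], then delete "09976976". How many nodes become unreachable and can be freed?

After clearing the end-marker at "09976976", prune upward until reaching a node still needed by another word.
The suffix "9976976" (7 nodes) is used only by "09976976"; the node for "0" still has the child "3", so pruning stops there.
Nodes removed: 7

7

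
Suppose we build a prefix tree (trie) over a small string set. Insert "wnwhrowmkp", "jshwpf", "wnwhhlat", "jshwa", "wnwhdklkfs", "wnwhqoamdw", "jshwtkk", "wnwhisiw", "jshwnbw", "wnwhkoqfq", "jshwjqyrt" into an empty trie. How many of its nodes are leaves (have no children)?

11

A leaf is a node with no children — equivalently, the end of a word that is not a proper prefix of any other stored word.
Those words: "jshwa", "jshwjqyrt", "jshwnbw", "jshwpf", "jshwtkk", "wnwhdklkfs", "wnwhhlat", "wnwhisiw", "wnwhkoqfq", "wnwhqoamdw", "wnwhrowmkp"
Leaf count: 11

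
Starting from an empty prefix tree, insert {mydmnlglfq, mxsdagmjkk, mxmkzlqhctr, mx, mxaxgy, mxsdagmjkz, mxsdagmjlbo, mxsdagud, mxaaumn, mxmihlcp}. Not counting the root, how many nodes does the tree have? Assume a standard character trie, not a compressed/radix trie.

47

Insert word by word; a character creates a node only if that edge doesn't already exist:
  "mydmnlglfq" → 10 new (m, y, d, m, n, l, g, l, f, q)
  "mxsdagmjkk" → prefix "m" already present; 9 new (x, s, d, a, g, m, j, k, k)
  "mxmkzlqhctr" → prefix "mx" already present; 9 new (m, k, z, l, q, h, c, t, r)
  "mx" → prefix "mx" already present; 0 new (none)
  "mxaxgy" → prefix "mx" already present; 4 new (a, x, g, y)
  "mxsdagmjkz" → prefix "mxsdagmjk" already present; 1 new (z)
  "mxsdagmjlbo" → prefix "mxsdagmj" already present; 3 new (l, b, o)
  "mxsdagud" → prefix "mxsdag" already present; 2 new (u, d)
  "mxaaumn" → prefix "mxa" already present; 4 new (a, u, m, n)
  "mxmihlcp" → prefix "mxm" already present; 5 new (i, h, l, c, p)
Total nodes = 10 + 9 + 9 + 0 + 4 + 1 + 3 + 2 + 4 + 5 = 47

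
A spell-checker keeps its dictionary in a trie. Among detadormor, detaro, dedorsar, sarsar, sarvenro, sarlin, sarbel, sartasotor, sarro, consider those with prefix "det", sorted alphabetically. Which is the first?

detadormor

Filter for "det…" and sort: "detadormor", "detaro"
The 1st is detadormor.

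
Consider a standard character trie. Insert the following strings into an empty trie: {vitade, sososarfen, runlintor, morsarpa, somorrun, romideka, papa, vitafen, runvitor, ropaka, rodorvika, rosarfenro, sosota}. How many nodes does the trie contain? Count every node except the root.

79

Insert word by word; a character creates a node only if that edge doesn't already exist:
  "vitade" → 6 new (v, i, t, a, d, e)
  "sososarfen" → 10 new (s, o, s, o, s, a, r, f, e, n)
  "runlintor" → 9 new (r, u, n, l, i, n, t, o, r)
  "morsarpa" → 8 new (m, o, r, s, a, r, p, a)
  "somorrun" → prefix "so" already present; 6 new (m, o, r, r, u, n)
  "romideka" → prefix "r" already present; 7 new (o, m, i, d, e, k, a)
  "papa" → 4 new (p, a, p, a)
  "vitafen" → prefix "vita" already present; 3 new (f, e, n)
  "runvitor" → prefix "run" already present; 5 new (v, i, t, o, r)
  "ropaka" → prefix "ro" already present; 4 new (p, a, k, a)
  "rodorvika" → prefix "ro" already present; 7 new (d, o, r, v, i, k, a)
  "rosarfenro" → prefix "ro" already present; 8 new (s, a, r, f, e, n, r, o)
  "sosota" → prefix "soso" already present; 2 new (t, a)
Total nodes = 6 + 10 + 9 + 8 + 6 + 7 + 4 + 3 + 5 + 4 + 7 + 8 + 2 = 79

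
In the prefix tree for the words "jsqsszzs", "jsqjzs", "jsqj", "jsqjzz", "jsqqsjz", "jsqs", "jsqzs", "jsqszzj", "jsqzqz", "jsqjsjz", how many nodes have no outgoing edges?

A leaf is a node with no children — equivalently, the end of a word that is not a proper prefix of any other stored word.
Those words: "jsqjsjz", "jsqjzs", "jsqjzz", "jsqqsjz", "jsqsszzs", "jsqszzj", "jsqzqz", "jsqzs"
Leaf count: 8

8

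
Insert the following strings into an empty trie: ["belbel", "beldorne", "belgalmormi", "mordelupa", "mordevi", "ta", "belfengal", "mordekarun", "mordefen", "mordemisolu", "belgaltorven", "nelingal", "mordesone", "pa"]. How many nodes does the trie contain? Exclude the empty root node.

For each word, the new-node count is its length minus the longest prefix already in the trie:
  "belbel" → 6 new (b, e, l, b, e, l)
  "beldorne" → prefix "bel" already present; 5 new (d, o, r, n, e)
  "belgalmormi" → prefix "bel" already present; 8 new (g, a, l, m, o, r, m, i)
  "mordelupa" → 9 new (m, o, r, d, e, l, u, p, a)
  "mordevi" → prefix "morde" already present; 2 new (v, i)
  "ta" → 2 new (t, a)
  "belfengal" → prefix "bel" already present; 6 new (f, e, n, g, a, l)
  "mordekarun" → prefix "morde" already present; 5 new (k, a, r, u, n)
  "mordefen" → prefix "morde" already present; 3 new (f, e, n)
  "mordemisolu" → prefix "morde" already present; 6 new (m, i, s, o, l, u)
  "belgaltorven" → prefix "belgal" already present; 6 new (t, o, r, v, e, n)
  "nelingal" → 8 new (n, e, l, i, n, g, a, l)
  "mordesone" → prefix "morde" already present; 4 new (s, o, n, e)
  "pa" → 2 new (p, a)
Total nodes = 6 + 5 + 8 + 9 + 2 + 2 + 6 + 5 + 3 + 6 + 6 + 8 + 4 + 2 = 72

72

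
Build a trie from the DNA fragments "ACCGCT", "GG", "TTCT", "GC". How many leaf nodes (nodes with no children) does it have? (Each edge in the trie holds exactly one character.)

4

Leaves are exactly the stored words that no other stored word extends.
Those words: "ACCGCT", "GC", "GG", "TTCT"
Leaf count: 4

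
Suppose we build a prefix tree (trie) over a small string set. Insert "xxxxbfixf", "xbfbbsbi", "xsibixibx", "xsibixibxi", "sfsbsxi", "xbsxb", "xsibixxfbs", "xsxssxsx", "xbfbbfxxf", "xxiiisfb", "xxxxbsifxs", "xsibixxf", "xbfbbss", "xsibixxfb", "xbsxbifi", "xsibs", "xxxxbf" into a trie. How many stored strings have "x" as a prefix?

Walk to "x"; the words in its subtree are exactly those with that prefix.
Words under "x": xbfbbfxxf, xbfbbsbi, xbfbbss, xbsxb, xbsxbifi, xsibixibx, xsibixibxi, xsibixxf, xsibixxfb, xsibixxfbs, xsibs, xsxssxsx, xxiiisfb, xxxxbf, xxxxbfixf, xxxxbsifxs
Count: 16

16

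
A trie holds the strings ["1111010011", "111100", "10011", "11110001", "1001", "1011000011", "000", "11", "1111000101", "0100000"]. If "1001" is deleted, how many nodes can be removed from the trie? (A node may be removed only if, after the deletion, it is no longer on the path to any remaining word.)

0

After clearing the end-marker at "1001", prune upward until reaching a node still needed by another word.
Every node on "1001" is still needed (e.g. by "10011"), so nothing is freed.
Nodes removed: 0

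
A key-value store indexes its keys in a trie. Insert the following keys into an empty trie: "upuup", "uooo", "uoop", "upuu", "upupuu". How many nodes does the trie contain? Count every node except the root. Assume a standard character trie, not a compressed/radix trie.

Insert word by word; a character creates a node only if that edge doesn't already exist:
  "upuup" → 5 new (u, p, u, u, p)
  "uooo" → prefix "u" already present; 3 new (o, o, o)
  "uoop" → prefix "uoo" already present; 1 new (p)
  "upuu" → prefix "upuu" already present; 0 new (none)
  "upupuu" → prefix "upu" already present; 3 new (p, u, u)
Total nodes = 5 + 3 + 1 + 0 + 3 = 12

12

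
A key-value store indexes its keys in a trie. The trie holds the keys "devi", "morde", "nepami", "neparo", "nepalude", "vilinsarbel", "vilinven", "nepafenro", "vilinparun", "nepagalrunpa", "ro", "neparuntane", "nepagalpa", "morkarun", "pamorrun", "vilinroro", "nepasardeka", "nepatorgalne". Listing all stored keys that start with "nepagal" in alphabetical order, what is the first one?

nepagalpa

DFS of the "nepagal" subtree visits, in order: "nepagalpa", "nepagalrunpa"
The 1st is nepagalpa.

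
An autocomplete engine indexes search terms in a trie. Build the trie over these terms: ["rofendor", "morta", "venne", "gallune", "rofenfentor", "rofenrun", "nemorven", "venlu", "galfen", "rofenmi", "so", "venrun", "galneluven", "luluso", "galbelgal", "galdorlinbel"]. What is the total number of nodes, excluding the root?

82

Count nodes per top-level branch (shared prefixes stored once):
  'g'-branch (galbelgal, galdorlinbel, galfen, gallune, galneluven): 32 nodes
  'l'-branch (luluso): 6 nodes
  'm'-branch (morta): 5 nodes
  'n'-branch (nemorven): 8 nodes
  'r'-branch (rofendor, rofenfentor, rofenmi, rofenrun): 19 nodes
  's'-branch (so): 2 nodes
  'v'-branch (venlu, venne, venrun): 10 nodes
Sum: 82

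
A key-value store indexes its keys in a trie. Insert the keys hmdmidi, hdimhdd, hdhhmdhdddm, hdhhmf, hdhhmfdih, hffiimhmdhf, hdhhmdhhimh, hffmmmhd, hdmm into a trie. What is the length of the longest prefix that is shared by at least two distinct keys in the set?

Equivalently: take the maximum, over all pairs, of their longest common prefix length.
e.g. "hdhhmdhdddm" and "hdhhmdhhimh" share the prefix "hdhhmdh" of length 7; no pair shares a longer one.
Longest shared-prefix length: 7

7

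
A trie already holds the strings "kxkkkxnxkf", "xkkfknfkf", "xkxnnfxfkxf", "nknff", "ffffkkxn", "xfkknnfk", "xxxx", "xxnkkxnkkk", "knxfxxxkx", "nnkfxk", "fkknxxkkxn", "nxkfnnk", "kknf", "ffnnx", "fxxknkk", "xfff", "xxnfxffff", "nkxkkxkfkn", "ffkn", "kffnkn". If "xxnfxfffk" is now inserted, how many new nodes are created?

Walking "xxnfxfffk" from the root, the first 8 characters ("xxnfxfff") follow existing edges; "k" is the first miss.
New nodes needed: |"xxnfxfffk"| − 8 = 9 − 8 = 1.

1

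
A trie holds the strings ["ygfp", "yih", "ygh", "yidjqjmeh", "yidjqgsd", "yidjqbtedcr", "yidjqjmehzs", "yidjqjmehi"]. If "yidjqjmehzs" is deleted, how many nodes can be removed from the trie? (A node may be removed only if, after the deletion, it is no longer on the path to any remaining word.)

A node on "yidjqjmehzs"'s path can go only if nothing else ends at it or branches off below it.
The suffix "zs" (2 nodes) is used only by "yidjqjmehzs"; the node for "yidjqjmeh" still has the child "i", so pruning stops there.
Nodes removed: 2

2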